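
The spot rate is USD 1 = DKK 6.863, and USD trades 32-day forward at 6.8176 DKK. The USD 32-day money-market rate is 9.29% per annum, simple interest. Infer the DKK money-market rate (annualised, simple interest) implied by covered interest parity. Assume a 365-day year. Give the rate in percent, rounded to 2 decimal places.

1.68%

T = 32/365 years.
CIP gives F = S · g_DKK/g_USD, so g_DKK/g_USD = 6.8176/6.863 = 0.9933848.
The USD side grows by 1 + 0.0929×32/365 = 1.0081447.
Hence g_DKK = 1.0014756.
(1.0014756 − 1)/T = 0.016831, i.e. 1.68%.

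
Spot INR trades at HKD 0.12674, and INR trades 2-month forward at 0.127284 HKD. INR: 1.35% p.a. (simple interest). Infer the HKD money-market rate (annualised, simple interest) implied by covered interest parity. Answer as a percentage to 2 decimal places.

3.93%

T = 2/12 years.
CIP gives F = S · g_HKD/g_INR, so g_HKD/g_INR = 0.127284/0.12674 = 1.0042923.
INR growth factor: 1 + 0.0135×2/12 = 1.002250.
So the HKD growth factor = 1.006552.
r = (1.006552 − 1)/(2/12) = 0.039312 → 3.93%.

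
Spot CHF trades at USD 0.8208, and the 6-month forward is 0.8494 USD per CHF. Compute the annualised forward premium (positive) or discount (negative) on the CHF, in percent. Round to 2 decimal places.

+6.97%

T = 6/12 years.
(F − S)/S = (0.8494 − 0.8208)/0.8208 = 0.0348441.
Annualise by dividing by T: 0.0348441 / (6/12) = 0.069688 → 6.97%.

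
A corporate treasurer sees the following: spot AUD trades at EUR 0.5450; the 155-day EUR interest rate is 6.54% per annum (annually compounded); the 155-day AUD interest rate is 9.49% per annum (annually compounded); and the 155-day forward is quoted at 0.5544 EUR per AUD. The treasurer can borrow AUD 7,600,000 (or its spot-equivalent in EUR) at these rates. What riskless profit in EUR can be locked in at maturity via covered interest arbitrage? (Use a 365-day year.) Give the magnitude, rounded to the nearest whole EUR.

EUR 123,883

T = 155/365 years.
Keep in AUD, deliver into the forward: 7,600,000·1.039251498·0.5544 = EUR 4,378,823.83.
Swap to EUR now, deposit: 7,600,000·0.5450·1.02726732 = EUR 4,254,941.24.
The quoted forward overvalues AUD, so borrow EUR, buy AUD at spot, deposit the AUD at 9.49%, and sell the proceeds forward at 0.5544.
Profit = 4,378,823.83 − 4,254,941.24 = EUR 123,883.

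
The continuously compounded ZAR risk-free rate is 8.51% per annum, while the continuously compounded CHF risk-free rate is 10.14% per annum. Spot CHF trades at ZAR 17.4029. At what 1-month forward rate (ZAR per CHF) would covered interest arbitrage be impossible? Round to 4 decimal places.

17.3793

T = 1/12 years.
ZAR growth factor: e^(0.0851×1/12) = 1.00711687.
CHF accumulates by e^(0.1014×1/12) = 1.0084858.
Forward (ZAR per CHF) = 17.4029 × 1.00711687 / 1.0084858 = 17.379277.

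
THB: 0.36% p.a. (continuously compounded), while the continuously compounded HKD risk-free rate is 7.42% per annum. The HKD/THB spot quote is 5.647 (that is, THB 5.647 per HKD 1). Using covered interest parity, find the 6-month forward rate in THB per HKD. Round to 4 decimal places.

5.4511

T = 6/12 years.
Growth of 1 THB over T: e^(0.0036×6/12) = 1.0018016.
HKD growth factor: e^(0.0742×6/12) = 1.0377968.
CIP: F = S · (grow THB)/(grow HKD) = 5.647 × 1.0018016/1.0377968 = 5.451138 THB per HKD.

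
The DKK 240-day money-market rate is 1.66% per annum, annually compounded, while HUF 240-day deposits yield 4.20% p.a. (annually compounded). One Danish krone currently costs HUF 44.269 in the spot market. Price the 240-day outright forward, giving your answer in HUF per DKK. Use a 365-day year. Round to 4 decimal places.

T = 240/365 years.
HUF accumulates by (1 + 0.0420)^(240/365) = 1.02742147.
Growth of 1 DKK over T: (1 + 0.0166)^(240/365) = 1.01088427.
Forward (HUF per DKK) = 44.269 × 1.02742147 / 1.01088427 = 44.993203.

44.9932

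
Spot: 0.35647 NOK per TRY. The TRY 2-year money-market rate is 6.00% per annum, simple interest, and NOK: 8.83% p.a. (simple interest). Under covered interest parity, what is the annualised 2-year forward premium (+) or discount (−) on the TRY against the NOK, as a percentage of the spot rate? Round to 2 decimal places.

T = 2 years.
F = S · g_NOK/g_TRY = 0.35647 × 1.176600/1.120000 = 0.37448447.
(F − S)/S ÷ T = (0.37448447 − 0.35647)/0.35647/2 = 0.025268 → 2.53%.

+2.53%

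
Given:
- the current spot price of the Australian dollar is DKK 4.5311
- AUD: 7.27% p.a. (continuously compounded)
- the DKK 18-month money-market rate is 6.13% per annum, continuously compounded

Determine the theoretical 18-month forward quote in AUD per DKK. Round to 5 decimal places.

0.22450

T = 18/12 years.
DKK growth factor: e^(0.0613×18/12) = 1.096310.
Growth of 1 AUD over T: e^(0.0727×18/12) = 1.1152181.
So F = 4.5311 × 1.096310 / 1.1152181 = 4.454277 (DKK/AUD).
Quoted the other way: 1/4.454277 = 0.22450 AUD per DKK.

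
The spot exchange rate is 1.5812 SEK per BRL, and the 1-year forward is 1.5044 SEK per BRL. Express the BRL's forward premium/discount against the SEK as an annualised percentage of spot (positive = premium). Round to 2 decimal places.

T = 1 year.
BRL trades forward at -4.85707% vs spot over the period.
Annualise by dividing by T: -0.0485707 / 1 = -0.048571 → -4.86%.

-4.86%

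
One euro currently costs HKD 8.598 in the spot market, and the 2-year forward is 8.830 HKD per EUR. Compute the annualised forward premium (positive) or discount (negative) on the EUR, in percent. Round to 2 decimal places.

T = 2 years.
Period premium: (8.830 − 8.598)/8.598 = 0.0269830.
×(1/T) gives 1.35% p.a.

+1.35%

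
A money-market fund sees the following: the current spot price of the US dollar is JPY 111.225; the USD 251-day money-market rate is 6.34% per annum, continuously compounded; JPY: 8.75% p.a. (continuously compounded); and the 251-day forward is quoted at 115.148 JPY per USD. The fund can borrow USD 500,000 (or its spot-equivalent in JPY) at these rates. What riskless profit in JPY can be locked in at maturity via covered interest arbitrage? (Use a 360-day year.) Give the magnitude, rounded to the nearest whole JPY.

JPY 1,065,206

T = 251/360 years.
Route A — deposit USD, sell forward: 500,000 × 1.0451954369 × 115.148 = JPY 60,176,082.08.
Route B — convert at spot, deposit JPY: 500,000 × 111.225 × 1.0629062955 = JPY 59,110,876.36.
The quoted forward overvalues USD, so borrow JPY, buy USD at spot, deposit the USD at 6.34%, and sell the proceeds forward at 115.148.
Profit = 60,176,082.08 − 59,110,876.36 = JPY 1,065,206.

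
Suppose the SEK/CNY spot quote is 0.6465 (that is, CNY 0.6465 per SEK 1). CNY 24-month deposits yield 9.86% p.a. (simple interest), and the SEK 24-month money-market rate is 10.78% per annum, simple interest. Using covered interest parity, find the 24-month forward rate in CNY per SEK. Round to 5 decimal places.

0.63671

T = 2 years.
Growth of 1 CNY over T: 1 + 0.0986×2 = 1.197200.
SEK accumulates by 1 + 0.1078×2 = 1.215600.
So F = 0.6465 × 1.197200 / 1.215600 = 0.6367142 (CNY/SEK).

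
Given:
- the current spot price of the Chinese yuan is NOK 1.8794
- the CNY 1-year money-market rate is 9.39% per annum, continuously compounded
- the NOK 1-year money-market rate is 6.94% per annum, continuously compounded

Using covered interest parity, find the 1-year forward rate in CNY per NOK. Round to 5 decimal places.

T = 1 year.
Growth of 1 NOK over T: e^(0.0694×1) = 1.0718649.
Growth of 1 CNY over T: e^(0.0939×1) = 1.0984499.
Forward (NOK per CNY) = 1.8794 × 1.0718649 / 1.0984499 = 1.833914.
Quoted the other way: 1/1.833914 = 0.54528 CNY per NOK.

0.54528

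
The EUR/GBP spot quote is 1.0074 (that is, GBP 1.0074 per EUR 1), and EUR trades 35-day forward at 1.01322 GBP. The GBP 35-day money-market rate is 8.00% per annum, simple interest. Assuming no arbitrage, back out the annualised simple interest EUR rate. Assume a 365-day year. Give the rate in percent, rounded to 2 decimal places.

1.96%

T = 35/365 years.
F/S = 1.01322/1.0074 = 1.0057772 = (growth of GBP) / (growth of EUR).
GBP growth factor: 1 + 0.0800×35/365 = 1.0076712.
Hence g_EUR = 1.0018831.
(1.0018831 − 1)/T = 0.019638, i.e. 1.96%.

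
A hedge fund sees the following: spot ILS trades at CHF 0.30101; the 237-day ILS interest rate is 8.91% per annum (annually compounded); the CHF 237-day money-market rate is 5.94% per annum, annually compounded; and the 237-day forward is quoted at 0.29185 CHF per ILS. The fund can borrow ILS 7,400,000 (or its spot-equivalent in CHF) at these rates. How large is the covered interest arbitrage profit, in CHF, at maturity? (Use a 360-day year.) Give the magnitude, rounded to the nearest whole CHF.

CHF 29,201

T = 237/360 years.
Route A — deposit ILS, sell forward: 7,400,000 × 1.057798485 × 0.29185 = CHF 2,284,516.81.
Route B — convert at spot, deposit CHF: 7,400,000 × 0.30101 × 1.038718371 = CHF 2,313,718.16.
The quoted forward undervalues ILS, so borrow ILS, convert to CHF at spot, deposit the CHF at 5.94%, and buy ILS forward at 0.29185 to cover the loan.
Profit = 2,313,718.16 − 2,284,516.81 = CHF 29,201.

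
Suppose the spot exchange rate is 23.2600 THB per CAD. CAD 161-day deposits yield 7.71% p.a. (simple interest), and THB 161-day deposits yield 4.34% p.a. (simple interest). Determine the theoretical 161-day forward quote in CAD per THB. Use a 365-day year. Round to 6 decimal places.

T = 161/365 years.
THB growth factor: 1 + 0.0434×161/365 = 1.0191436.
CAD growth factor: 1 + 0.0771×161/365 = 1.0340085.
Forward (THB per CAD) = 23.26 × 1.0191436 / 1.0340085 = 22.92561.
Invert for CAD per THB: 1 / 22.92561 = 0.043619.

0.043619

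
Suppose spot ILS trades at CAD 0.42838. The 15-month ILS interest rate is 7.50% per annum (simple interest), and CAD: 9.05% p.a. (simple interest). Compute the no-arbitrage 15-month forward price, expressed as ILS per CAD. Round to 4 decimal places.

T = 15/12 years.
CAD growth factor: 1 + 0.0905×15/12 = 1.113125.
Growth of 1 ILS over T: 1 + 0.0750×15/12 = 1.093750.
Forward (CAD per ILS) = 0.42838 × 1.113125 / 1.093750 = 0.4359684.
Invert for ILS per CAD: 1 / 0.4359684 = 2.2937.

2.2937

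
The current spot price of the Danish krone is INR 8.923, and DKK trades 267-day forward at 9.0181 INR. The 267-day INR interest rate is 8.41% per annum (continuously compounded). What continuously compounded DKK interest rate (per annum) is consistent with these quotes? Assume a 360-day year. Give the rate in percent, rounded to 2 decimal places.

6.98%

T = 267/360 years.
CIP gives F = S · g_INR/g_DKK, so g_INR/g_DKK = 9.0181/8.923 = 1.0106579.
INR growth factor: e^(0.0841×267/360) = 1.0643605.
Hence g_DKK = 1.0531363.
r = ln(1.0531363)/(267/360) = 0.069806 → 6.98%.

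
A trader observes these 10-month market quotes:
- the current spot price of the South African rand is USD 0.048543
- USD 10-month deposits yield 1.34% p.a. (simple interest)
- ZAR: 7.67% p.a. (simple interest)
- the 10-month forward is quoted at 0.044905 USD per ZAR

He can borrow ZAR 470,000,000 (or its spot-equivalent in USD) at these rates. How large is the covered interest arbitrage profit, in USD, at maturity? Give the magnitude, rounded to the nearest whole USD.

USD 615,646

T = 10/12 years.
Invest the ZAR and cover forward: 470,000,000 × 1.0639166667 × 0.044905 = USD 22,454,333.62.
Convert at spot and invest in USD: 470,000,000 × 0.048543 × 1.0111666667 = USD 23,069,979.85.
The quoted forward undervalues ZAR, so borrow ZAR, convert to USD at spot, deposit the USD at 1.34%, and buy ZAR forward at 0.044905 to cover the loan.
Profit = 23,069,979.85 − 22,454,333.62 = USD 615,646.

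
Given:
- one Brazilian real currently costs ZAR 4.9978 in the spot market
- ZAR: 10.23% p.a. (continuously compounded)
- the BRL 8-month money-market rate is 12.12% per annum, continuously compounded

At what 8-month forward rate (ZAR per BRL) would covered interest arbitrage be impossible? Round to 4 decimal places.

4.9352

T = 8/12 years.
Growth of 1 ZAR over T: e^(0.1023×8/12) = 1.0705794.
BRL accumulates by e^(0.1212×8/12) = 1.084154.
Forward (ZAR per BRL) = 4.9978 × 1.0705794 / 1.084154 = 4.935223.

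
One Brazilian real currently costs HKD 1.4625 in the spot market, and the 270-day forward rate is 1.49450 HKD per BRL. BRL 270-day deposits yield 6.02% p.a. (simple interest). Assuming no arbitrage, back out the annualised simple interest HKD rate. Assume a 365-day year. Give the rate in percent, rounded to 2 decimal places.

9.11%

T = 270/365 years.
CIP gives F = S · g_HKD/g_BRL, so g_HKD/g_BRL = 1.4945/1.4625 = 1.0218803.
The BRL side grows by 1 + 0.0602×270/365 = 1.0445315.
So the HKD growth factor = 1.0673862.
r = (1.0673862 − 1)/(270/365) = 0.091096 → 9.11%.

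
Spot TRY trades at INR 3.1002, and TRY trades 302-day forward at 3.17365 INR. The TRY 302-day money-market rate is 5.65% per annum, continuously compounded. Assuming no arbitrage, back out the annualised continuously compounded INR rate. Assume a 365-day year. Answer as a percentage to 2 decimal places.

8.48%

T = 302/365 years.
F/S = 3.17365/3.1002 = 1.0236920 = (growth of INR) / (growth of TRY).
TRY growth factor: e^(0.0565×302/365) = 1.0478579.
That pins the INR growth at 1.0726837.
r = ln(1.0726837)/(302/365) = 0.084800 → 8.48%.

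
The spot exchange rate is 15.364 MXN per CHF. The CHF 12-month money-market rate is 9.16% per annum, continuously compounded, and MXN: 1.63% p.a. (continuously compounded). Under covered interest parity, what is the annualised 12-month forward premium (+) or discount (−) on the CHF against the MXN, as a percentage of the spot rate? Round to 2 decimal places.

T = 1 year.
CIP forward (MXN per CHF) = 15.364 × 1.0164336/1.0959264 = 14.249575.
(F − S)/S ÷ T = (14.249575 − 15.364)/15.364/1 = -0.072535 → -7.25%.

-7.25%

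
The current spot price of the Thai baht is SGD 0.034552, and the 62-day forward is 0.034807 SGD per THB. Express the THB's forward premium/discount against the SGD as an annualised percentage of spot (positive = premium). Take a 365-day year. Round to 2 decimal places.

T = 62/365 years.
Period premium: (0.034807 − 0.034552)/0.034552 = 0.0073802.
Annualise by dividing by T: 0.0073802 / (62/365) = 0.043448 → 4.34%.

+4.34%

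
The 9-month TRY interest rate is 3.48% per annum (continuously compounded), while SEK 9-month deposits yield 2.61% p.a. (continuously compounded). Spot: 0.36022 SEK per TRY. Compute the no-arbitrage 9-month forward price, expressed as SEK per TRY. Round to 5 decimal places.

0.35788

T = 9/12 years.
Growth of 1 SEK over T: e^(0.0261×9/12) = 1.0197678.
TRY accumulates by e^(0.0348×9/12) = 1.0264436.
CIP: F = S · (grow SEK)/(grow TRY) = 0.36022 × 1.0197678/1.0264436 = 0.3578772 SEK per TRY.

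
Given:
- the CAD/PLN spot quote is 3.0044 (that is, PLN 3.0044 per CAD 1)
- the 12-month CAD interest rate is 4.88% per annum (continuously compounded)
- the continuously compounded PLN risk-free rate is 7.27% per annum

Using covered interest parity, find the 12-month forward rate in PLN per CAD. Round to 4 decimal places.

3.0771

T = 1 year.
PLN accumulates by e^(0.0727×1) = 1.0754079.
CAD growth factor: e^(0.0488×1) = 1.0500103.
So F = 3.0044 × 1.0754079 / 1.0500103 = 3.077070 (PLN/CAD).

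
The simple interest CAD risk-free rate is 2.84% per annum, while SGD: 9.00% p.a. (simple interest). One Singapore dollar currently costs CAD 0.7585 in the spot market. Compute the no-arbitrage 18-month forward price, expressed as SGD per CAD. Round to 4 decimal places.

T = 18/12 years.
CAD accumulates by 1 + 0.0284×18/12 = 1.042600.
Growth of 1 SGD over T: 1 + 0.0900×18/12 = 1.135000.
So F = 0.7585 × 1.042600 / 1.135000 = 0.6967507 (CAD/SGD).
Invert for SGD per CAD: 1 / 0.6967507 = 1.4352.

1.4352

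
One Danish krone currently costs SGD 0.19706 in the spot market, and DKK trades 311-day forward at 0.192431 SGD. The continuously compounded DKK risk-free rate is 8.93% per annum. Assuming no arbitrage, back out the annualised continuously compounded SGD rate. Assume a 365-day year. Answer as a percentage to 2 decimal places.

T = 311/365 years.
By CIP, F/S equals the SGD-to-DKK growth ratio: 0.192431/0.19706 = 0.9765097.
The DKK side grows by e^(0.0893×311/365) = 1.0790581.
That pins the SGD growth at 1.0537107.
r = ln(1.0537107)/(311/365) = 0.061402 → 6.14%.

6.14%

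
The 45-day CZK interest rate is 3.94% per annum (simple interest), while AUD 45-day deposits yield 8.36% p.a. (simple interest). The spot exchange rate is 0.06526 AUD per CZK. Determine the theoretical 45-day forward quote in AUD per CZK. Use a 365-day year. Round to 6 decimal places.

T = 45/365 years.
AUD accumulates by 1 + 0.0836×45/365 = 1.0103068.
CZK accumulates by 1 + 0.0394×45/365 = 1.0048575.
Forward (AUD per CZK) = 0.06526 × 1.0103068 / 1.0048575 = 0.06561390.

0.065614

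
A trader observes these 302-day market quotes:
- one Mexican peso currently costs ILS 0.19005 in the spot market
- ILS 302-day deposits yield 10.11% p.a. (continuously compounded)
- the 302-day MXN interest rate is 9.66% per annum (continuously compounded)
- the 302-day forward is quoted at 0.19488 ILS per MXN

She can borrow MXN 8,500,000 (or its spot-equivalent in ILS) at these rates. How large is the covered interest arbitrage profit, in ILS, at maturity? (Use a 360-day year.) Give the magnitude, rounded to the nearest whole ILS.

ILS 37,895

T = 302/360 years.
Keep in MXN, deliver into the forward: 8,500,000·1.084410658·0.19488 = ILS 1,796,304.57.
Swap to ILS now, deposit: 8,500,000·0.19005·1.088512044 = ILS 1,758,409.57.
The quoted forward overvalues MXN, so borrow ILS, buy MXN at spot, deposit the MXN at 9.66%, and sell the proceeds forward at 0.19488.
Arbitrage profit = |1,796,304.57 − 1,758,409.57| = ILS 37,895.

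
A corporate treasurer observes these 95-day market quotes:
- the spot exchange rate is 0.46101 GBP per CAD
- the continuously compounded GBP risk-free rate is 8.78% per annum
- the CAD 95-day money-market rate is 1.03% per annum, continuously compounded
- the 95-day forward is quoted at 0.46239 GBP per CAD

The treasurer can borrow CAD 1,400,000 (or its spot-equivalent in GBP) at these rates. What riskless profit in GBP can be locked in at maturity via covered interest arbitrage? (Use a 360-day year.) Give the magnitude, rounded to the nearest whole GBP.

GBP 11,435

T = 95/360 years.
Keep in CAD, deliver into the forward: 1,400,000·1.00272175·0.46239 = GBP 649,107.91.
Swap to GBP now, deposit: 1,400,000·0.46101·1.02343994 = GBP 660,542.47.
The quoted forward undervalues CAD, so borrow CAD, convert to GBP at spot, deposit the GBP at 8.78%, and buy CAD forward at 0.46239 to cover the loan.
The gap between the two covered legs is GBP 11,435.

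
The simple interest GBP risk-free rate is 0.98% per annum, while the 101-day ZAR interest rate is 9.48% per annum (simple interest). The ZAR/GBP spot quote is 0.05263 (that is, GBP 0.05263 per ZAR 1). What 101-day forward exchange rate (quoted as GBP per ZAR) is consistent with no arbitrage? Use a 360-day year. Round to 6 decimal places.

T = 101/360 years.
GBP growth factor: 1 + 0.0098×101/360 = 1.0027494.
ZAR accumulates by 1 + 0.0948×101/360 = 1.0265967.
Forward (GBP per ZAR) = 0.05263 × 1.0027494 / 1.0265967 = 0.05140743.

0.051407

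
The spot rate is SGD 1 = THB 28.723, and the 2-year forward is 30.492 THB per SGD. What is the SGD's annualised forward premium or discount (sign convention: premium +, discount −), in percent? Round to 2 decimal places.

+3.08%

T = 2 years.
SGD trades forward at +6.15883% vs spot over the period.
Per annum: 0.0615883 / 2 = 0.030794 = 3.08%.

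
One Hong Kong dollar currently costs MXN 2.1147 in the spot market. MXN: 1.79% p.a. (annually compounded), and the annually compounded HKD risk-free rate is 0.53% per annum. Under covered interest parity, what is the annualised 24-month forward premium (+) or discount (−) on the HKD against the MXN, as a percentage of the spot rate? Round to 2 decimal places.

T = 2 years.
No-arbitrage forward: 2.1147 × 1.0361204 / 1.0106281 = 2.1680416 MXN/HKD.
(F − S)/S ÷ T = (2.1680416 − 2.1147)/2.1147/2 = 0.012612 → 1.26%.

+1.26%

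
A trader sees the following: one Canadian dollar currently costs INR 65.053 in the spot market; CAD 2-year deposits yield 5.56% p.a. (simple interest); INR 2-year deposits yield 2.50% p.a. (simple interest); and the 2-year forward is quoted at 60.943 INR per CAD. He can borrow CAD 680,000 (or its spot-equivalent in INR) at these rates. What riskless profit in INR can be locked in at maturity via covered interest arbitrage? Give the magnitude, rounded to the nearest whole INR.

INR 398,336

T = 2 years.
Route A — deposit CAD, sell forward: 680,000 × 1.111200 × 60.943 = INR 46,049,505.89.
Route B — convert at spot, deposit INR: 680,000 × 65.053 × 1.050000 = INR 46,447,842.00.
The quoted forward undervalues CAD, so borrow CAD, convert to INR at spot, deposit the INR at 2.50%, and buy CAD forward at 60.943 to cover the loan.
Profit = 46,447,842.00 − 46,049,505.89 = INR 398,336.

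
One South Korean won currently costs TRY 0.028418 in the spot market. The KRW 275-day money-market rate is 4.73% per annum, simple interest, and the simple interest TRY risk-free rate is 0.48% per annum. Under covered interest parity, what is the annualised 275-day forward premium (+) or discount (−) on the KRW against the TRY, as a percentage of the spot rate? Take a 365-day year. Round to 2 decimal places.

T = 275/365 years.
CIP forward (TRY per KRW) = 0.028418 × 1.0036164/1.035637 = 0.027539351.
(F − S)/S ÷ T = (0.027539351 − 0.028418)/0.028418/(275/365) = -0.041038 → -4.10%.

-4.10%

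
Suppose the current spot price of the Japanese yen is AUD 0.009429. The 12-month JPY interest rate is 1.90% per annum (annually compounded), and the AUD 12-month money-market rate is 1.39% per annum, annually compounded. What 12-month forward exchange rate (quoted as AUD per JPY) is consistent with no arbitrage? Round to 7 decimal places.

T = 1 year.
AUD growth factor: (1 + 0.0139)^1 = 1.013900.
JPY growth factor: (1 + 0.0190)^1 = 1.019000.
Forward (AUD per JPY) = 0.009429 × 1.013900 / 1.019000 = 0.009381809.

0.0093818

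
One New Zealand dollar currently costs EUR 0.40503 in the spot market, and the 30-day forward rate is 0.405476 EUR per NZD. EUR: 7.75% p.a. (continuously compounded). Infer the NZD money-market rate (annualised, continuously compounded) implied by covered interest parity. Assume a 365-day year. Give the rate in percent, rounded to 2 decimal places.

T = 30/365 years.
CIP gives F = S · g_EUR/g_NZD, so g_EUR/g_NZD = 0.405476/0.40503 = 1.0011012.
The EUR side grows by e^(0.0775×30/365) = 1.0063902.
So the NZD growth factor = 1.0052832.
r = ln(1.0052832)/(30/365) = 0.064110 → 6.41%.

6.41%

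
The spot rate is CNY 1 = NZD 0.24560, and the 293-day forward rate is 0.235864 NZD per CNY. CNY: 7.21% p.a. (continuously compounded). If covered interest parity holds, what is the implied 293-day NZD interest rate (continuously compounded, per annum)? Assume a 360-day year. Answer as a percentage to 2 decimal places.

2.24%

T = 293/360 years.
F/S = 0.235864/0.2456 = 0.9603583 = (growth of NZD) / (growth of CNY).
The CNY side grows by e^(0.0721×293/360) = 1.0604373.
Hence g_NZD = 1.0183998.
r = ln(1.0183998)/(293/360) = 0.022402 → 2.24%.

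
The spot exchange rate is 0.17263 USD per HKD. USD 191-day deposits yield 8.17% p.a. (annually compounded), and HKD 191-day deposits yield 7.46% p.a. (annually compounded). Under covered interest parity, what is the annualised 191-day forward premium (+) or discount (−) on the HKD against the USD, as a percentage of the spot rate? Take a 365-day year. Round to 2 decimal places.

T = 191/365 years.
CIP forward (USD per HKD) = 0.17263 × 1.0419519/1.0383675 = 0.17322591.
(F − S)/S ÷ T = (0.17322591 − 0.17263)/0.17263/(191/365) = 0.006597 → 0.66%.

+0.66%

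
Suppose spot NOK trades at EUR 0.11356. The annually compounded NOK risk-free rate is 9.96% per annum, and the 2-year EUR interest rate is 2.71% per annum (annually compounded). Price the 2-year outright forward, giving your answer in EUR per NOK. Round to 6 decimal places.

T = 2 years.
EUR accumulates by (1 + 0.0271)^2 = 1.0549344.
NOK growth factor: (1 + 0.0996)^2 = 1.2091202.
Forward (EUR per NOK) = 0.11356 × 1.0549344 / 1.2091202 = 0.09907894.

0.099079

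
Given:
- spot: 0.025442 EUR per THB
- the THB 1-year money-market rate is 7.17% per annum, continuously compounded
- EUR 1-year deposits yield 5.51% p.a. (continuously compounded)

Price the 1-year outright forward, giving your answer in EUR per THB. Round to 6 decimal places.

T = 1 year.
EUR accumulates by e^(0.0551×1) = 1.0566463.
THB growth factor: e^(0.0717×1) = 1.074333.
Forward (EUR per THB) = 0.025442 × 1.0566463 / 1.074333 = 0.02502315.

0.025023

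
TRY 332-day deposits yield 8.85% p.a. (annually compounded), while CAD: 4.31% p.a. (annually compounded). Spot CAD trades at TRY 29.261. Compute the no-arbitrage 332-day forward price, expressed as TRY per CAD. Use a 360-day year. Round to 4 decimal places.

T = 332/360 years.
TRY accumulates by (1 + 0.0885)^(332/360) = 1.08134431.
CAD growth factor: (1 + 0.0431)^(332/360) = 1.03968217.
CIP: F = S · (grow TRY)/(grow CAD) = 29.261 × 1.08134431/1.03968217 = 30.433547 TRY per CAD.

30.4335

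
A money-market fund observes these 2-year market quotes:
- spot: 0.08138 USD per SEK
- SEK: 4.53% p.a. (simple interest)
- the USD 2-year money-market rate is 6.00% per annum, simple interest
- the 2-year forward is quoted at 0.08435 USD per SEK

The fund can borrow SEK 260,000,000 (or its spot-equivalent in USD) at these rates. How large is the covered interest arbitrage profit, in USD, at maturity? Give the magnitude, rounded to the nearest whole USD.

T = 2 years.
Invest the SEK and cover forward: 260,000,000 × 1.090600 × 0.08435 = USD 23,917,948.60.
Convert at spot and invest in USD: 260,000,000 × 0.08138 × 1.120000 = USD 23,697,856.00.
The quoted forward overvalues SEK, so borrow USD, buy SEK at spot, deposit the SEK at 4.53%, and sell the proceeds forward at 0.08435.
Profit = 23,917,948.60 − 23,697,856.00 = USD 220,093.

USD 220,093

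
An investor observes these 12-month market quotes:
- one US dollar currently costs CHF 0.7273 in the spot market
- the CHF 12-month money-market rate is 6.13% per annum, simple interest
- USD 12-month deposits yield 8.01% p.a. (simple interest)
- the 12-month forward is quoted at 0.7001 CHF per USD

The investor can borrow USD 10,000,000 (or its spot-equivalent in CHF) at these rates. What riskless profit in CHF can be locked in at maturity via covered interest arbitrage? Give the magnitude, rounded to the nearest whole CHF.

T = 1 year.
Route A — deposit USD, sell forward: 10,000,000 × 1.080100 × 0.7001 = CHF 7,561,780.10.
Route B — convert at spot, deposit CHF: 10,000,000 × 0.7273 × 1.061300 = CHF 7,718,834.90.
The quoted forward undervalues USD, so borrow USD, convert to CHF at spot, deposit the CHF at 6.13%, and buy USD forward at 0.7001 to cover the loan.
The gap between the two covered legs is CHF 157,055.

CHF 157,055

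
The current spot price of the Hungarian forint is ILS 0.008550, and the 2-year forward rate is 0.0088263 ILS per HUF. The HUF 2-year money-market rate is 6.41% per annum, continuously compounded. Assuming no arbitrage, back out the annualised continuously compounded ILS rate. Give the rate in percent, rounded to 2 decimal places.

T = 2 years.
By CIP, F/S equals the ILS-to-HUF growth ratio: 0.0088263/0.00855 = 1.0323158.
The HUF side grows by e^(0.0641×2) = 1.1367803.
That pins the ILS growth at 1.1735163.
r = ln(1.1735163)/2 = 0.080002 → 8.00%.

8.00%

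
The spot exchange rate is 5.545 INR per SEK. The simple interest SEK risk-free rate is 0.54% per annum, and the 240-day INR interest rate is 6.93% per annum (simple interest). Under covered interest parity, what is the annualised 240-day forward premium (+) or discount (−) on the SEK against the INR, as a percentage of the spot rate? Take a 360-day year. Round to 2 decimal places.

+6.37%

T = 240/360 years.
No-arbitrage forward: 5.545 × 1.046200 / 1.003600 = 5.780370 INR/SEK.
Annualised premium = (F − S)/S × (1/T) = (5.780370 − 5.545)/5.545 ÷ (240/360) = 6.37%.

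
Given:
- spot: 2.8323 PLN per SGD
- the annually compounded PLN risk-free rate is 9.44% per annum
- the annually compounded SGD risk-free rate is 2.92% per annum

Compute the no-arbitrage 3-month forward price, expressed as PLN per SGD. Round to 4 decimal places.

T = 3/12 years.
PLN growth factor: (1 + 0.0944)^(3/12) = 1.0228078.
SGD growth factor: (1 + 0.0292)^(3/12) = 1.0072214.
CIP: F = S · (grow PLN)/(grow SGD) = 2.8323 × 1.0228078/1.0072214 = 2.876129 PLN per SGD.

2.8761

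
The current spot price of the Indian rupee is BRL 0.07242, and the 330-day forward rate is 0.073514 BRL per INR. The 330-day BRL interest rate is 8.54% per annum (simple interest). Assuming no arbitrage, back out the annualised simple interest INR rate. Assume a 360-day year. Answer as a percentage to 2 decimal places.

6.79%

T = 330/360 years.
By CIP, F/S equals the BRL-to-INR growth ratio: 0.073514/0.07242 = 1.0151063.
BRL growth factor: 1 + 0.0854×330/360 = 1.0782833.
So the INR growth factor = 1.0622368.
(1.0622368 − 1)/T = 0.067895, i.e. 6.79%.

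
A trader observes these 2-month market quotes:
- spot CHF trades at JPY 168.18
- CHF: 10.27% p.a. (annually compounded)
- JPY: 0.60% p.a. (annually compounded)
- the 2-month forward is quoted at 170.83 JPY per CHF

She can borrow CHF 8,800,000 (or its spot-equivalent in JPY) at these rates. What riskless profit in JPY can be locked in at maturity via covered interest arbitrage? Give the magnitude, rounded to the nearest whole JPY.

T = 2/12 years.
Route A — deposit CHF, sell forward: 8,800,000 × 1.016427084541 × 170.83 = JPY 1,527,998,901.90.
Route B — convert at spot, deposit JPY: 8,800,000 × 168.18 × 1.000997509128 = JPY 1,481,460,297.55.
The quoted forward overvalues CHF, so borrow JPY, buy CHF at spot, deposit the CHF at 10.27%, and sell the proceeds forward at 170.83.
The gap between the two covered legs is JPY 46,538,604.

JPY 46,538,604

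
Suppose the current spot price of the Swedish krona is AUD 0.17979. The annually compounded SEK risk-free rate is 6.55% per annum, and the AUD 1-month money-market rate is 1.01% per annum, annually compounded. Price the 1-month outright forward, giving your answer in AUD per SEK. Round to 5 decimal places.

0.17899

T = 1/12 years.
AUD growth factor: (1 + 0.0101)^(1/12) = 1.0008378.
Growth of 1 SEK over T: (1 + 0.0655)^(1/12) = 1.005301.
CIP: F = S · (grow AUD)/(grow SEK) = 0.17979 × 1.0008378/1.005301 = 0.1789918 AUD per SEK.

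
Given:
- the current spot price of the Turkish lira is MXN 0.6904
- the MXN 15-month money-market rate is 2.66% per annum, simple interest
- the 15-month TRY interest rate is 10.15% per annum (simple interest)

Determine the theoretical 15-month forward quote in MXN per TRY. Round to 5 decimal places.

0.63304

T = 15/12 years.
Growth of 1 MXN over T: 1 + 0.0266×15/12 = 1.033250.
TRY accumulates by 1 + 0.1015×15/12 = 1.126875.
So F = 0.6904 × 1.033250 / 1.126875 = 0.6330390 (MXN/TRY).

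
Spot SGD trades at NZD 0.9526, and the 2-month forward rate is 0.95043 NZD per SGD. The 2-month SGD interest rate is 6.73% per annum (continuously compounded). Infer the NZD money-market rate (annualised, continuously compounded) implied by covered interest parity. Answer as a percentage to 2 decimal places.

5.36%

T = 2/12 years.
F/S = 0.95043/0.9526 = 0.9977220 = (growth of NZD) / (growth of SGD).
SGD growth factor: e^(0.0673×2/12) = 1.0112798.
That pins the NZD growth at 1.0089761.
r = ln(1.0089761)/(2/12) = 0.053616 → 5.36%.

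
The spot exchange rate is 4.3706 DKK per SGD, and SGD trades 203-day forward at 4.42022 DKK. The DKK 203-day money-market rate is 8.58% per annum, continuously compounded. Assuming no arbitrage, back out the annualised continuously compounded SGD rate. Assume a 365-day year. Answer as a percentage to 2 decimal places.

T = 203/365 years.
CIP gives F = S · g_DKK/g_SGD, so g_DKK/g_SGD = 4.42022/4.3706 = 1.0113531.
DKK growth factor: e^(0.0858×203/365) = 1.0488758.
So the SGD growth factor = 1.0371015.
r = ln(1.0371015)/(203/365) = 0.065502 → 6.55%.

6.55%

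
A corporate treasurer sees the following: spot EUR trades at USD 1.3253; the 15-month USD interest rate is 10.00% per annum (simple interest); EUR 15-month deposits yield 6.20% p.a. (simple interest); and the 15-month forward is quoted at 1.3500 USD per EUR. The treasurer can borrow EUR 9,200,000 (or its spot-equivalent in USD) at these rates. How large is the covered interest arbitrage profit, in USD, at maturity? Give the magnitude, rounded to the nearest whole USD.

USD 334,305

T = 15/12 years.
Route A — deposit EUR, sell forward: 9,200,000 × 1.077500 × 1.3500 = USD 13,382,550.00.
Route B — convert at spot, deposit USD: 9,200,000 × 1.3253 × 1.125000 = USD 13,716,855.00.
The quoted forward undervalues EUR, so borrow EUR, convert to USD at spot, deposit the USD at 10.00%, and buy EUR forward at 1.3500 to cover the loan.
The gap between the two covered legs is USD 334,305.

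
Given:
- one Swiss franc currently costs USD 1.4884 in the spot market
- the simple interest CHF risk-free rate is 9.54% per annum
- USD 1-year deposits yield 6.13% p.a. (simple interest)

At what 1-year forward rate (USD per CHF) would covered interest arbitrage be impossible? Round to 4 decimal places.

T = 1 year.
USD accumulates by 1 + 0.0613×1 = 1.061300.
CHF growth factor: 1 + 0.0954×1 = 1.095400.
So F = 1.4884 × 1.061300 / 1.095400 = 1.442066 (USD/CHF).

1.4421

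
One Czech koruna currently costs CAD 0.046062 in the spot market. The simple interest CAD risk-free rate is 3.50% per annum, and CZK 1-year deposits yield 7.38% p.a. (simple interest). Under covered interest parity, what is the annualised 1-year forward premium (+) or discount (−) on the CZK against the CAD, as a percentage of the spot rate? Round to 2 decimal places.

-3.61%

T = 1 year.
No-arbitrage forward: 0.046062 × 1.035000 / 1.073800 = 0.044397625 CAD/CZK.
Annualised premium = (F − S)/S × (1/T) = (0.044397625 − 0.046062)/0.046062 ÷ 1 = -3.61%.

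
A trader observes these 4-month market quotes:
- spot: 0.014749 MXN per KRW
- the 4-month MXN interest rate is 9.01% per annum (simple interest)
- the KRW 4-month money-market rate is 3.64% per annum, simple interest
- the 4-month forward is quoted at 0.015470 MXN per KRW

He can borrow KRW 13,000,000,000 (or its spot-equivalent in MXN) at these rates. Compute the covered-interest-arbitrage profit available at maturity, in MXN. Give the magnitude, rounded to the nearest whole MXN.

T = 4/12 years.
Route A — deposit KRW, sell forward: 13,000,000,000 × 1.01213333333 × 0.015470 = MXN 203,550,134.67.
Route B — convert at spot, deposit MXN: 13,000,000,000 × 0.014749 × 1.03003333333 = MXN 197,495,501.23.
The quoted forward overvalues KRW, so borrow MXN, buy KRW at spot, deposit the KRW at 3.64%, and sell the proceeds forward at 0.015470.
The gap between the two covered legs is MXN 6,054,633.

MXN 6,054,633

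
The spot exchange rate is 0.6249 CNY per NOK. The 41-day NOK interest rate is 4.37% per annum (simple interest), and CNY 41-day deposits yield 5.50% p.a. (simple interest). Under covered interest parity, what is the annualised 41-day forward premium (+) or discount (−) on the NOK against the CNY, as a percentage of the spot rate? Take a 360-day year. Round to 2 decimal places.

+1.12%

T = 41/360 years.
F = S · g_CNY/g_NOK = 0.6249 × 1.0062639/1.0049769 = 0.6257003.
Annualised premium = (F − S)/S × (1/T) = (0.6257003 − 0.6249)/0.6249 ÷ (41/360) = 1.12%.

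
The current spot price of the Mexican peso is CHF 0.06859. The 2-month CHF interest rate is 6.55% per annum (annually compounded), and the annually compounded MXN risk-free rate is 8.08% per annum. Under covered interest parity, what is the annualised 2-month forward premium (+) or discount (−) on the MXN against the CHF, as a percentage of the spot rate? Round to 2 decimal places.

-1.42%

T = 2/12 years.
F = S · g_CHF/g_MXN = 0.06859 × 1.0106301/1.0130345 = 0.06842720.
Annualised premium = (F − S)/S × (1/T) = (0.06842720 − 0.06859)/0.06859 ÷ (2/12) = -1.42%.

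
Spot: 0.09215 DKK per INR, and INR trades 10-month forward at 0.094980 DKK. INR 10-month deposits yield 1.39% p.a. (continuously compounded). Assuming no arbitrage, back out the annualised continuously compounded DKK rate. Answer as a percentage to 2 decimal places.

T = 10/12 years.
CIP gives F = S · g_DKK/g_INR, so g_DKK/g_INR = 0.09498/0.09215 = 1.0307108.
The INR side grows by e^(0.0139×10/12) = 1.0116507.
That pins the DKK growth at 1.0427193.
Take logs: ln 1.0427193 / (10/12) = 0.050198, so 5.02%.

5.02%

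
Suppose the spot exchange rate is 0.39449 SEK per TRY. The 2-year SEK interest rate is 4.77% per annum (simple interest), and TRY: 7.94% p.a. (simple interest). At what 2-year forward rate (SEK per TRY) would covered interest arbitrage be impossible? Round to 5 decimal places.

T = 2 years.
SEK accumulates by 1 + 0.0477×2 = 1.095400.
TRY accumulates by 1 + 0.0794×2 = 1.158800.
Forward (SEK per TRY) = 0.39449 × 1.095400 / 1.158800 = 0.3729068.

0.37291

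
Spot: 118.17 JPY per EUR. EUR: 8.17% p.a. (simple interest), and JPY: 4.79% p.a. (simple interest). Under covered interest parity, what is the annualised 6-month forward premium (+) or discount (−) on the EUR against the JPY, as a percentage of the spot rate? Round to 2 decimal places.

-3.25%

T = 6/12 years.
No-arbitrage forward: 118.17 × 1.023950 / 1.040850 = 116.25131 JPY/EUR.
Annualised premium = (F − S)/S × (1/T) = (116.25131 − 118.17)/118.17 ÷ (6/12) = -3.25%.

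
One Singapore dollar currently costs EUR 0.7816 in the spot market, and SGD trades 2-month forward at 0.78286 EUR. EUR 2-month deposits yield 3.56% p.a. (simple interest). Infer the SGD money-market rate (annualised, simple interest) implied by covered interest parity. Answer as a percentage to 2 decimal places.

2.59%

T = 2/12 years.
F/S = 0.78286/0.7816 = 1.0016121 = (growth of EUR) / (growth of SGD).
EUR growth factor: 1 + 0.0356×2/12 = 1.0059333.
So the SGD growth factor = 1.0043142.
r = (1.0043142 − 1)/(2/12) = 0.025885 → 2.59%.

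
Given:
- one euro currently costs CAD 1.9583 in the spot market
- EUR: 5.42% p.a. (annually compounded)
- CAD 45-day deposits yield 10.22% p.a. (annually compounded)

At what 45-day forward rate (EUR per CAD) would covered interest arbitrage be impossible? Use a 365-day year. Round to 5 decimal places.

T = 45/365 years.
CAD accumulates by (1 + 0.1022)^(45/365) = 1.0120692.
EUR growth factor: (1 + 0.0542)^(45/365) = 1.0065286.
CIP: F = S · (grow CAD)/(grow EUR) = 1.9583 × 1.0120692/1.0065286 = 1.969080 CAD per EUR.
Quoted the other way: 1/1.969080 = 0.50785 EUR per CAD.

0.50785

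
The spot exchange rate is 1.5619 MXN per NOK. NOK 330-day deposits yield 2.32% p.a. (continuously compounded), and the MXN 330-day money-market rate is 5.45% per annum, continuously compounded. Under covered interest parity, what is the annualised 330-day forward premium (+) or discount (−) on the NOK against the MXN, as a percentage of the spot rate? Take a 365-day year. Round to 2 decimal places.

+3.17%

T = 330/365 years.
F = S · g_MXN/g_NOK = 1.5619 × 1.0505081/1.0211969 = 1.6067309.
(F − S)/S ÷ T = (1.6067309 − 1.5619)/1.5619/(330/365) = 0.031747 → 3.17%.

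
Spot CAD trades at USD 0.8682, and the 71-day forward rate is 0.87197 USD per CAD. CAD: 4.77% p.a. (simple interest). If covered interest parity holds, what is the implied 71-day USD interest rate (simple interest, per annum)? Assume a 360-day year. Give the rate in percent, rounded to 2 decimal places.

6.99%

T = 71/360 years.
By CIP, F/S equals the USD-to-CAD growth ratio: 0.87197/0.8682 = 1.0043423.
The CAD side grows by 1 + 0.0477×71/360 = 1.0094075.
That pins the USD growth at 1.0137907.
r = (1.0137907 − 1)/(71/360) = 0.069925 → 6.99%.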